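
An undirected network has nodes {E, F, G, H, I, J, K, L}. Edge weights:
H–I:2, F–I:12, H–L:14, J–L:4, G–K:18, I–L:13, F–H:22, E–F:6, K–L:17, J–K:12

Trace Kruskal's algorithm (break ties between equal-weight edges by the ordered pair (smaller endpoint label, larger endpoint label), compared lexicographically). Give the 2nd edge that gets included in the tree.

Kruskal's algorithm — process edges by increasing weight (ties by edge label):
H–I (2): add — endpoints in different components.
J–L (4): add — endpoints in different components.
E–F (6): add — endpoints in different components.
F–I (12): add — endpoints in different components.
J–K (12): add — endpoints in different components.
I–L (13): add — endpoints in different components.
H–L (14): skip — H and L already connected.
K–L (17): skip — K and L already connected.
G–K (18): add — endpoints in different components.
The 2nd edge added is J–L.

J-L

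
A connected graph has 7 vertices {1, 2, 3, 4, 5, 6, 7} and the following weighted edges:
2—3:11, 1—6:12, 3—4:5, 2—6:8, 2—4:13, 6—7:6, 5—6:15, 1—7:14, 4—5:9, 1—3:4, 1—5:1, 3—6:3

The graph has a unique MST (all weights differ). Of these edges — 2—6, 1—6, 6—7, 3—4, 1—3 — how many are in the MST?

Sort edges by weight, then run Kruskal:
1—5 (1): add — endpoints in different components.
3—6 (3): add — endpoints in different components.
1—3 (4): add — endpoints in different components.
3—4 (5): add — endpoints in different components.
6—7 (6): add — endpoints in different components.
2—6 (8): add — endpoints in different components.
MST edge set: {1—5, 3—6, 1—3, 3—4, 6—7, 2—6}.
Of the listed edges, {2—6, 6—7, 3—4, 1—3} are in the MST → 4.

4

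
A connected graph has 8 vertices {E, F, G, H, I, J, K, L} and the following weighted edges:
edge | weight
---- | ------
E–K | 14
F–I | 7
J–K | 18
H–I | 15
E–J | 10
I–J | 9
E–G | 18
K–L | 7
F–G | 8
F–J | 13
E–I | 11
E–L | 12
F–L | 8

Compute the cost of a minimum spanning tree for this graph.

Grow the tree from H using Prim:
Step 1: cheapest edge leaving the tree is H–I (15); add I.
Step 2: cheapest edge leaving the tree is F–I (7); add F.
Step 3: cheapest edge leaving the tree is F–G (8); add G.
Step 4: cheapest edge leaving the tree is F–L (8); add L.
Step 5: cheapest edge leaving the tree is K–L (7); add K.
Step 6: cheapest edge leaving the tree is I–J (9); add J.
Step 7: cheapest edge leaving the tree is E–J (10); add E.
MST edges: H–I, F–I, F–G, F–L, K–L, I–J, E–J; total weight 15+7+8+8+7+9+10 = 64.

64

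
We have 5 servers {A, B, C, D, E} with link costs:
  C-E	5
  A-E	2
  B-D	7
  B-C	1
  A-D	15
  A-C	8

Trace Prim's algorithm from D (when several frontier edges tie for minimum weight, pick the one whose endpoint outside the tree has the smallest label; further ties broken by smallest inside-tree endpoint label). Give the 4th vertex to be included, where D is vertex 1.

Prim, starting at D.
Step 1: frontier [B-D 7, A-D 15] → take B-D (7); add B.
Step 2: frontier [B-C 1, A-D 15] → take B-C (1); add C.
Step 3: frontier [C-E 5, A-C 8, A-D 15] → take C-E (5); add E.
Step 4: frontier [A-C 8, A-D 15, A-E 2] → take A-E (2); add A.
Vertex order: D, B, C, E, A. The 4th vertex is E.

E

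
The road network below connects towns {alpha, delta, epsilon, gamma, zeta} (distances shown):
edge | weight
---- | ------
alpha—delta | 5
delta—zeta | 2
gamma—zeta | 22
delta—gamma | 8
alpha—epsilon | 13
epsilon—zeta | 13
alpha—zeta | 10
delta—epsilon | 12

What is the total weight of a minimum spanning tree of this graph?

Prim, starting at alpha.
Step 1: cheapest edge leaving the tree is alpha—delta (5); add delta.
Step 2: cheapest edge leaving the tree is delta—zeta (2); add zeta.
Step 3: cheapest edge leaving the tree is delta—gamma (8); add gamma.
Step 4: cheapest edge leaving the tree is delta—epsilon (12); add epsilon.
MST edges: alpha—delta, delta—zeta, delta—gamma, delta—epsilon; total weight 5+2+8+12 = 27.

27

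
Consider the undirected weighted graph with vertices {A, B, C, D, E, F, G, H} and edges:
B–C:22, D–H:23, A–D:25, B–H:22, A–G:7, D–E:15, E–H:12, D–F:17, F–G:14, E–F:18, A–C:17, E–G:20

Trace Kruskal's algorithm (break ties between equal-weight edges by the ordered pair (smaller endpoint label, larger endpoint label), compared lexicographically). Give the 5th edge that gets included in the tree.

A-C

Kruskal: consider edges lightest-first.
A–G (7): add — endpoints in different components.
E–H (12): add — endpoints in different components.
F–G (14): add — endpoints in different components.
D–E (15): add — endpoints in different components.
A–C (17): add — endpoints in different components.
D–F (17): add — endpoints in different components.
E–F (18): skip — E and F already connected.
E–G (20): skip — E and G already connected.
B–C (22): add — endpoints in different components.
The 5th edge added is A–C.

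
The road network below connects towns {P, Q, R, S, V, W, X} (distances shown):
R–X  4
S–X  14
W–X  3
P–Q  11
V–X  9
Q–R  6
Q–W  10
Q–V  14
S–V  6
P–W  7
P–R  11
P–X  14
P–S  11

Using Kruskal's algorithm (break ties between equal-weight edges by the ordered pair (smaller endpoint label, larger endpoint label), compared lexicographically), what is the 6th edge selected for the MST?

V-X

Sort edges by weight, then run Kruskal:
W–X (3): add. Components now {S} {V} {R} {Q} {W,X} {P}
R–X (4): add. Components now {S} {V} {R,W,X} {Q} {P}
Q–R (6): add. Components now {S} {V} {Q,R,W,X} {P}
S–V (6): add. Components now {S,V} {Q,R,W,X} {P}
P–W (7): add. Components now {S,V} {P,Q,R,W,X}
V–X (9): add. Components now {P,Q,R,S,V,W,X}
The 6th edge added is V–X.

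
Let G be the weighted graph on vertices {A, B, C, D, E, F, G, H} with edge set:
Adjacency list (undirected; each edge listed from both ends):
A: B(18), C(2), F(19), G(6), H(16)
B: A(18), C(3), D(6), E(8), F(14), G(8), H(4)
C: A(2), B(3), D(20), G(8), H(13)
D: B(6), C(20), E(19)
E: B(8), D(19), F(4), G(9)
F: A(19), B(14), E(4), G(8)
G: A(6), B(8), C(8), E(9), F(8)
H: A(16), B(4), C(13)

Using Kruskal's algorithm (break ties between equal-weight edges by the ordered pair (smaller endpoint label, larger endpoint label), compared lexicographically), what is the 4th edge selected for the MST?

Sort edges by weight, then run Kruskal:
A C (2): add — endpoints in different components.
B C (3): add — endpoints in different components.
B H (4): add — endpoints in different components.
E F (4): add — endpoints in different components.
A G (6): add — endpoints in different components.
B D (6): add — endpoints in different components.
B E (8): add — endpoints in different components.
The 4th edge added is E F.

E-F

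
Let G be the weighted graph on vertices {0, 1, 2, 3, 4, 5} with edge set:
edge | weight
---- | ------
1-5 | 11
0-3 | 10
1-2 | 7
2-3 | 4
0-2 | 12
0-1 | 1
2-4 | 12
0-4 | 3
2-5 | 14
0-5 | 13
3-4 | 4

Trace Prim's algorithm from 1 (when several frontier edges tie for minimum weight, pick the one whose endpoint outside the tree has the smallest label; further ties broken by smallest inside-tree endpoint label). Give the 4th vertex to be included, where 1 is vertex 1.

Grow the tree from 1 using Prim:
Step 1: cheapest edge leaving the tree is 0-1 (1); add 0.
Step 2: cheapest edge leaving the tree is 0-4 (3); add 4.
Step 3: cheapest edge leaving the tree is 3-4 (4); add 3.
Step 4: cheapest edge leaving the tree is 2-3 (4); add 2.
Step 5: cheapest edge leaving the tree is 1-5 (11); add 5.
Vertex order: 1, 0, 4, 3, 2, 5. The 4th vertex is 3.

3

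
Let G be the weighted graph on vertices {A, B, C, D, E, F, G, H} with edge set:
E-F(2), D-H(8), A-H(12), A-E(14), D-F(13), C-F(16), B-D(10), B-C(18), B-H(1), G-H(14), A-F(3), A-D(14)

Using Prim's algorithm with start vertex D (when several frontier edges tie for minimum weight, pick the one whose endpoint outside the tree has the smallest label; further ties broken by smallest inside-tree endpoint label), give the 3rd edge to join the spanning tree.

A-H

Prim's algorithm from D:
Step 1: cheapest edge leaving the tree is D-H (8); add H.
Step 2: cheapest edge leaving the tree is B-H (1); add B.
Step 3: cheapest edge leaving the tree is A-H (12); add A.
Step 4: cheapest edge leaving the tree is A-F (3); add F.
Step 5: cheapest edge leaving the tree is E-F (2); add E.
Step 6: cheapest edge leaving the tree is G-H (14); add G.
Step 7: cheapest edge leaving the tree is C-F (16); add C.
The 3rd edge added is A-H.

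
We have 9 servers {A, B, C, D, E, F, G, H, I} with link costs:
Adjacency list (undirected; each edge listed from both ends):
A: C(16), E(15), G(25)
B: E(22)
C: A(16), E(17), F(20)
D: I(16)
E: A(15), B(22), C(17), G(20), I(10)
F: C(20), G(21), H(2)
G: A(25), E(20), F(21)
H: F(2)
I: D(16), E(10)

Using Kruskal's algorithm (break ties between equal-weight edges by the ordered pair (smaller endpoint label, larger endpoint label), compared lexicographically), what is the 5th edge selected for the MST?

D-I

Kruskal's algorithm — process edges by increasing weight (ties by edge label):
F—H (2): add — endpoints in different components.
E—I (10): add — endpoints in different components.
A—E (15): add — endpoints in different components.
A—C (16): add — endpoints in different components.
D—I (16): add — endpoints in different components.
C—E (17): skip — C and E already connected.
C—F (20): add — endpoints in different components.
E—G (20): add — endpoints in different components.
F—G (21): skip — F and G already connected.
B—E (22): add — endpoints in different components.
The 5th edge added is D—I.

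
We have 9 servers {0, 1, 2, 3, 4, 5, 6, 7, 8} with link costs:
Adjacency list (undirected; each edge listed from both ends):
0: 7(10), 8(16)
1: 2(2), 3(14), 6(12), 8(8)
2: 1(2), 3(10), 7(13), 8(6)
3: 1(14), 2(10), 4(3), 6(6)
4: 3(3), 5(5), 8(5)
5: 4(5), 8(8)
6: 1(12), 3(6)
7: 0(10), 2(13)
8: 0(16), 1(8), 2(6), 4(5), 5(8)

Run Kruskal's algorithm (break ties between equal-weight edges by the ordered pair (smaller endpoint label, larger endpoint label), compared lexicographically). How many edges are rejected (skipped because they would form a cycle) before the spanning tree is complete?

Sort edges by weight, then run Kruskal:
1–2 (2): add — endpoints in different components.
3–4 (3): add — endpoints in different components.
4–5 (5): add — endpoints in different components.
4–8 (5): add — endpoints in different components.
2–8 (6): add — endpoints in different components.
3–6 (6): add — endpoints in different components.
1–8 (8): skip — 1 and 8 already connected.
5–8 (8): skip — 5 and 8 already connected.
0–7 (10): add — endpoints in different components.
2–3 (10): skip — 2 and 3 already connected.
1–6 (12): skip — 1 and 6 already connected.
2–7 (13): add — endpoints in different components.
Edges rejected before the tree was complete: 4.

4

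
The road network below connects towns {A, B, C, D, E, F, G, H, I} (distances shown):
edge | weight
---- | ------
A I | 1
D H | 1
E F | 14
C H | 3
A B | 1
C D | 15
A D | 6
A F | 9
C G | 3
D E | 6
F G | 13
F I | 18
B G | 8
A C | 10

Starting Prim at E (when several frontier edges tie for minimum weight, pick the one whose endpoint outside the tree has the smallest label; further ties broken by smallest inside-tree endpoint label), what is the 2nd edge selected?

Prim, starting at E.
Step 1: cheapest edge leaving the tree is D E (6); add D.
Step 2: cheapest edge leaving the tree is D H (1); add H.
Step 3: cheapest edge leaving the tree is C H (3); add C.
Step 4: cheapest edge leaving the tree is C G (3); add G.
Step 5: cheapest edge leaving the tree is A D (6); add A.
Step 6: cheapest edge leaving the tree is A B (1); add B.
Step 7: cheapest edge leaving the tree is A I (1); add I.
Step 8: cheapest edge leaving the tree is A F (9); add F.
The 2nd edge added is D H.

D-H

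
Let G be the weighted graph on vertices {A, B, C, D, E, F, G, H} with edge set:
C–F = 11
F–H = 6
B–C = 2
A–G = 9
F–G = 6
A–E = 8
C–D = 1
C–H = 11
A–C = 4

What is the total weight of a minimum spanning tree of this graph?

Kruskal: consider edges lightest-first.
C–D (1): add — endpoints in different components.
B–C (2): add — endpoints in different components.
A–C (4): add — endpoints in different components.
F–G (6): add — endpoints in different components.
F–H (6): add — endpoints in different components.
A–E (8): add — endpoints in different components.
A–G (9): add — endpoints in different components.
MST edges: C–D, B–C, A–C, F–G, F–H, A–E, A–G; total weight 1+2+4+6+6+8+9 = 36.

36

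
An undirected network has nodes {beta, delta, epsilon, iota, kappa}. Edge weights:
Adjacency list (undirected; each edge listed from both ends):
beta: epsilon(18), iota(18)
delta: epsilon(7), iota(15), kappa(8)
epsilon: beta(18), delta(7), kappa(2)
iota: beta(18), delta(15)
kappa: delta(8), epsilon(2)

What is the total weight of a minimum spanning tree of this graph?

Kruskal: consider edges lightest-first.
epsilon kappa (2): add — endpoints in different components.
delta epsilon (7): add — endpoints in different components.
delta kappa (8): skip — kappa and delta already connected.
delta iota (15): add — endpoints in different components.
beta epsilon (18): add — endpoints in different components.
MST edges: epsilon kappa, delta epsilon, delta iota, beta epsilon; total weight 2+7+15+18 = 42.

42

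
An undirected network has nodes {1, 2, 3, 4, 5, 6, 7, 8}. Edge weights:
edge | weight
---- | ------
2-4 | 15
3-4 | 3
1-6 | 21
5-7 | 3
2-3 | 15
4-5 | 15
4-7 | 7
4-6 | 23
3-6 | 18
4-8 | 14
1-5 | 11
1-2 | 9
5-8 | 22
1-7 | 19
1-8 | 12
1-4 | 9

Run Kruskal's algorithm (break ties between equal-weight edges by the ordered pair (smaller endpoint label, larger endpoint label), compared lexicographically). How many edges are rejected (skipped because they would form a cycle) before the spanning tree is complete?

Kruskal's algorithm — process edges by increasing weight (ties by edge label):
3-4 (3): add — endpoints in different components.
5-7 (3): add — endpoints in different components.
4-7 (7): add — endpoints in different components.
1-2 (9): add — endpoints in different components.
1-4 (9): add — endpoints in different components.
1-5 (11): skip — 1 and 5 already connected.
1-8 (12): add — endpoints in different components.
4-8 (14): skip — 4 and 8 already connected.
2-3 (15): skip — 2 and 3 already connected.
2-4 (15): skip — 2 and 4 already connected.
4-5 (15): skip — 4 and 5 already connected.
3-6 (18): add — endpoints in different components.
Edges rejected before the tree was complete: 5.

5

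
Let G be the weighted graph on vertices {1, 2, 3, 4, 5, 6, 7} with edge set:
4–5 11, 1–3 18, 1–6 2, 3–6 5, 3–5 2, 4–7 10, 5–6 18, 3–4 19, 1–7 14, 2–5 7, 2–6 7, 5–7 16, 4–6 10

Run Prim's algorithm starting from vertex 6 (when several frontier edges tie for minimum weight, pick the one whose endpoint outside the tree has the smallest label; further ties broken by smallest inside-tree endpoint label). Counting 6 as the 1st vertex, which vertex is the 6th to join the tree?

Prim, starting at 6.
Step 1: frontier [1–6 2, 3–6 5, 2–6 7, 4–6 10, 5–6 18] → take 1–6 (2); add 1.
Step 2: frontier [1–7 14, 1–3 18, 3–6 5, 2–6 7, 4–6 10, 5–6 18] → take 3–6 (5); add 3.
Step 3: frontier [1–7 14, 3–5 2, 3–4 19, 2–6 7, 4–6 10, 5–6 18] → take 3–5 (2); add 5.
Step 4: frontier [1–7 14, 3–4 19, 2–5 7, 4–5 11, 5–7 16, 2–6 7, 4–6 10] → take 2–5 (7); add 2.
Step 5: frontier [1–7 14, 3–4 19, 4–5 11, 5–7 16, 4–6 10] → take 4–6 (10); add 4.
Step 6: frontier [1–7 14, 4–7 10, 5–7 16] → take 4–7 (10); add 7.
Vertex order: 6, 1, 3, 5, 2, 4, 7. The 6th vertex is 4.

4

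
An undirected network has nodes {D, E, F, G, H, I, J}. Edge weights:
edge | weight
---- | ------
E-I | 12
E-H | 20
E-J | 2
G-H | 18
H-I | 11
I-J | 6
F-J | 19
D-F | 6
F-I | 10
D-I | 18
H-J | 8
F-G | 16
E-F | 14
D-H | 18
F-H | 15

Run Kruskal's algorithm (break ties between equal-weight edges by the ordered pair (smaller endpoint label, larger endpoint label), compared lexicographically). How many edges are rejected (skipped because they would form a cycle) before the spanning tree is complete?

Kruskal's algorithm — process edges by increasing weight (ties by edge label):
E-J (2): add — endpoints in different components.
D-F (6): add — endpoints in different components.
I-J (6): add — endpoints in different components.
H-J (8): add — endpoints in different components.
F-I (10): add — endpoints in different components.
H-I (11): skip — H and I already connected.
E-I (12): skip — E and I already connected.
E-F (14): skip — E and F already connected.
F-H (15): skip — F and H already connected.
F-G (16): add — endpoints in different components.
Edges rejected before the tree was complete: 4.

4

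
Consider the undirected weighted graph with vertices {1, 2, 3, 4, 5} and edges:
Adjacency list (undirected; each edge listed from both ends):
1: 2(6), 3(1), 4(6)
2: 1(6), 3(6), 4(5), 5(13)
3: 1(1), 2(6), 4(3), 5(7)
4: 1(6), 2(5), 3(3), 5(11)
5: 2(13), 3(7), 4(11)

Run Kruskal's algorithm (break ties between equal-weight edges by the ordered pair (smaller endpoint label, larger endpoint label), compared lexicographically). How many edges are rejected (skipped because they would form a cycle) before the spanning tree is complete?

3

Sort edges by weight, then run Kruskal:
1–3 (1): add. Components now {1,3} {2} {4} {5}
3–4 (3): add. Components now {1,3,4} {2} {5}
2–4 (5): add. Components now {1,2,3,4} {5}
1–2 (6): skip — 1 and 2 already connected.
1–4 (6): skip — 1 and 4 already connected.
2–3 (6): skip — 2 and 3 already connected.
3–5 (7): add. Components now {1,2,3,4,5}
Edges rejected before the tree was complete: 3.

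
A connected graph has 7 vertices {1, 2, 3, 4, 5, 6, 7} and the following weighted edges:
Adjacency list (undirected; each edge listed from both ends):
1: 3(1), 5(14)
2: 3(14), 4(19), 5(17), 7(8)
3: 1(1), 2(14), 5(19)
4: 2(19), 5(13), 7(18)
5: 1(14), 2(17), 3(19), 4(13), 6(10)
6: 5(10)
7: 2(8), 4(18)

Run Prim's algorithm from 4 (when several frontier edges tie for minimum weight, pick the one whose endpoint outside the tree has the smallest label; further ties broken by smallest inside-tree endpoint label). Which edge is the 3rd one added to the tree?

Prim's algorithm from 4:
Step 1: frontier [4—5 13, 4—7 18, 2—4 19] → take 4—5 (13); add 5.
Step 2: frontier [4—7 18, 2—4 19, 5—6 10, 1—5 14, 2—5 17, 3—5 19] → take 5—6 (10); add 6.
Step 3: frontier [4—7 18, 2—4 19, 1—5 14, 2—5 17, 3—5 19] → take 1—5 (14); add 1.
Step 4: frontier [1—3 1, 4—7 18, 2—4 19, 2—5 17, 3—5 19] → take 1—3 (1); add 3.
Step 5: frontier [2—3 14, 4—7 18, 2—4 19, 2—5 17] → take 2—3 (14); add 2.
Step 6: frontier [2—7 8, 4—7 18] → take 2—7 (8); add 7.
The 3rd edge added is 1—5.

1-5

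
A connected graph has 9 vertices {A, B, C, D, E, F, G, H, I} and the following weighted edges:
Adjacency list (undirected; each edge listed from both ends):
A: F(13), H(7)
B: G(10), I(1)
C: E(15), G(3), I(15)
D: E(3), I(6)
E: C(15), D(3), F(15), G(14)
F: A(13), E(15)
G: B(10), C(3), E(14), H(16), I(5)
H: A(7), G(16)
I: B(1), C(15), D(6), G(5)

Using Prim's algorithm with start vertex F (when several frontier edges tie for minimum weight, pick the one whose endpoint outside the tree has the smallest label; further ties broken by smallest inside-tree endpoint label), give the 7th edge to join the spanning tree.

G-I

Prim's algorithm from F:
Step 1: cheapest edge leaving the tree is A–F (13); add A.
Step 2: cheapest edge leaving the tree is A–H (7); add H.
Step 3: cheapest edge leaving the tree is E–F (15); add E.
Step 4: cheapest edge leaving the tree is D–E (3); add D.
Step 5: cheapest edge leaving the tree is D–I (6); add I.
Step 6: cheapest edge leaving the tree is B–I (1); add B.
Step 7: cheapest edge leaving the tree is G–I (5); add G.
Step 8: cheapest edge leaving the tree is C–G (3); add C.
The 7th edge added is G–I.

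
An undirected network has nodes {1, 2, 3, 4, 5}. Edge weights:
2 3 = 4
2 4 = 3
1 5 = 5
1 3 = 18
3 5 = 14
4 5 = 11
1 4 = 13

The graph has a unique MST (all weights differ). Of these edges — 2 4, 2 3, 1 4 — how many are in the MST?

Kruskal's algorithm — process edges by increasing weight (ties by edge label):
2 4 (3): add. Components now {1} {2,4} {3} {5}
2 3 (4): add. Components now {1} {2,3,4} {5}
1 5 (5): add. Components now {1,5} {2,3,4}
4 5 (11): add. Components now {1,2,3,4,5}
MST edge set: {2 4, 2 3, 1 5, 4 5}.
Of the listed edges, {2 4, 2 3} are in the MST → 2.

2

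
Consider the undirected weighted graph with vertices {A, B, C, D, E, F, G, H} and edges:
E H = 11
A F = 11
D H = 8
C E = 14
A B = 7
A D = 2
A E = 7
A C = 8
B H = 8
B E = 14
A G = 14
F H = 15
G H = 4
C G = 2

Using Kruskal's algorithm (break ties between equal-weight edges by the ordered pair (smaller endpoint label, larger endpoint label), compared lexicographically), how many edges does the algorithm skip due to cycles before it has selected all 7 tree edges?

Kruskal: consider edges lightest-first.
A D (2): add — endpoints in different components.
C G (2): add — endpoints in different components.
G H (4): add — endpoints in different components.
A B (7): add — endpoints in different components.
A E (7): add — endpoints in different components.
A C (8): add — endpoints in different components.
B H (8): skip — B and H already connected.
D H (8): skip — D and H already connected.
A F (11): add — endpoints in different components.
Edges rejected before the tree was complete: 2.

2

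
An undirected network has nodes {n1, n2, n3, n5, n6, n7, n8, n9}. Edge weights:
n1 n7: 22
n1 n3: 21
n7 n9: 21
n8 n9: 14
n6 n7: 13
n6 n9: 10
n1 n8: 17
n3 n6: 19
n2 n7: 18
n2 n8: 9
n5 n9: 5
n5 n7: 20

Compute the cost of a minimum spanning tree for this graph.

Kruskal: consider edges lightest-first.
n5 n9 (5): add — endpoints in different components.
n2 n8 (9): add — endpoints in different components.
n6 n9 (10): add — endpoints in different components.
n6 n7 (13): add — endpoints in different components.
n8 n9 (14): add — endpoints in different components.
n1 n8 (17): add — endpoints in different components.
n2 n7 (18): skip — n2 and n7 already connected.
n3 n6 (19): add — endpoints in different components.
MST edges: n5 n9, n2 n8, n6 n9, n6 n7, n8 n9, n1 n8, n3 n6; total weight 5+9+10+13+14+17+19 = 87.

87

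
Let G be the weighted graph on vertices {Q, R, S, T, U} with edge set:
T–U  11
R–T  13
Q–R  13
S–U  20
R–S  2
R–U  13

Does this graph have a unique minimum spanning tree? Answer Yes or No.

No

Kruskal's algorithm — process edges by increasing weight (ties by edge label):
R–S (2): add. Components now {R,S} {U} {Q} {T}
T–U (11): add. Components now {R,S} {T,U} {Q}
Q–R (13): add. Components now {Q,R,S} {T,U}
R–T (13): add. Components now {Q,R,S,T,U}
Non-tree edge R–U has weight 13, equal to the heaviest edge on its tree cycle — swapping gives another MST of the same weight. Not unique.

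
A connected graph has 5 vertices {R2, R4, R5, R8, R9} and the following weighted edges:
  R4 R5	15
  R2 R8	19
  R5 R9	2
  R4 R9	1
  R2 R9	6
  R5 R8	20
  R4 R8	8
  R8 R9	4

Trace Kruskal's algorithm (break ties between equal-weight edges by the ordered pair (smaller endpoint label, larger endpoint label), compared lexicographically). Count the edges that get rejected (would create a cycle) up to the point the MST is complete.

Kruskal: consider edges lightest-first.
R4 R9 (1): add — endpoints in different components.
R5 R9 (2): add — endpoints in different components.
R8 R9 (4): add — endpoints in different components.
R2 R9 (6): add — endpoints in different components.
Edges rejected before the tree was complete: 0.

0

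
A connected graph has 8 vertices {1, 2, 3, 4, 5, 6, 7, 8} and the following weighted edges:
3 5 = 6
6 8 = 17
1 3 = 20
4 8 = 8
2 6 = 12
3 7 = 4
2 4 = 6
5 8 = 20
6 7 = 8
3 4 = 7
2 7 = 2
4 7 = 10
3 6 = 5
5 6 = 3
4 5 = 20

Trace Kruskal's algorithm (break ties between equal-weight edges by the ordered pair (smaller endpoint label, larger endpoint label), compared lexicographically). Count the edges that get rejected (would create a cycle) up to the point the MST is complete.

Kruskal: consider edges lightest-first.
2 7 (2): add — endpoints in different components.
5 6 (3): add — endpoints in different components.
3 7 (4): add — endpoints in different components.
3 6 (5): add — endpoints in different components.
2 4 (6): add — endpoints in different components.
3 5 (6): skip — 3 and 5 already connected.
3 4 (7): skip — 3 and 4 already connected.
4 8 (8): add — endpoints in different components.
6 7 (8): skip — 6 and 7 already connected.
4 7 (10): skip — 4 and 7 already connected.
2 6 (12): skip — 2 and 6 already connected.
6 8 (17): skip — 6 and 8 already connected.
1 3 (20): add — endpoints in different components.
Edges rejected before the tree was complete: 6.

6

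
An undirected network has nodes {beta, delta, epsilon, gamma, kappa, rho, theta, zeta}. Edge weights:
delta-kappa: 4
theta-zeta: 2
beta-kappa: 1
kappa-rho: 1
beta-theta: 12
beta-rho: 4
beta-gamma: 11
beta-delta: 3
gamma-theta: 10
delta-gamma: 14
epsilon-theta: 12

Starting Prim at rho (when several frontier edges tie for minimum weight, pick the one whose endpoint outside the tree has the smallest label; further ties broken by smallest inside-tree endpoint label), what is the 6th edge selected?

Grow the tree from rho using Prim:
Step 1: frontier [kappa-rho 1, beta-rho 4] → take kappa-rho (1); add kappa.
Step 2: frontier [beta-kappa 1, delta-kappa 4, beta-rho 4] → take beta-kappa (1); add beta.
Step 3: frontier [beta-delta 3, beta-gamma 11, beta-theta 12, delta-kappa 4] → take beta-delta (3); add delta.
Step 4: frontier [beta-gamma 11, beta-theta 12, delta-gamma 14] → take beta-gamma (11); add gamma.
Step 5: frontier [beta-theta 12, gamma-theta 10] → take gamma-theta (10); add theta.
Step 6: frontier [theta-zeta 2, epsilon-theta 12] → take theta-zeta (2); add zeta.
Step 7: frontier [epsilon-theta 12] → take epsilon-theta (12); add epsilon.
The 6th edge added is theta-zeta.

theta-zeta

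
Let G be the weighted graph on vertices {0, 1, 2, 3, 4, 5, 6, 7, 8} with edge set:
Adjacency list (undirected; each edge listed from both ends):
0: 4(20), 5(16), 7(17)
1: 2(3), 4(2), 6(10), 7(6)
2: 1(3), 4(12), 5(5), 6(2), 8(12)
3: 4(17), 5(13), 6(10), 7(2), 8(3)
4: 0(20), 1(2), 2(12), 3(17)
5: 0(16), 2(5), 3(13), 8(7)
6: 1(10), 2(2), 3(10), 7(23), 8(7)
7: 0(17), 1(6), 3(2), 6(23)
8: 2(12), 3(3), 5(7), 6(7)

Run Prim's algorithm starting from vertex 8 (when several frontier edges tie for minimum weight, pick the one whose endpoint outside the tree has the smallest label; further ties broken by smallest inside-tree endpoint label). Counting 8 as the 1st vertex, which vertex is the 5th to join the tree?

4

Grow the tree from 8 using Prim:
Step 1: cheapest edge leaving the tree is 3-8 (3); add 3.
Step 2: cheapest edge leaving the tree is 3-7 (2); add 7.
Step 3: cheapest edge leaving the tree is 1-7 (6); add 1.
Step 4: cheapest edge leaving the tree is 1-4 (2); add 4.
Step 5: cheapest edge leaving the tree is 1-2 (3); add 2.
Step 6: cheapest edge leaving the tree is 2-6 (2); add 6.
Step 7: cheapest edge leaving the tree is 2-5 (5); add 5.
Step 8: cheapest edge leaving the tree is 0-5 (16); add 0.
Vertex order: 8, 3, 7, 1, 4, 2, 6, 5, 0. The 5th vertex is 4.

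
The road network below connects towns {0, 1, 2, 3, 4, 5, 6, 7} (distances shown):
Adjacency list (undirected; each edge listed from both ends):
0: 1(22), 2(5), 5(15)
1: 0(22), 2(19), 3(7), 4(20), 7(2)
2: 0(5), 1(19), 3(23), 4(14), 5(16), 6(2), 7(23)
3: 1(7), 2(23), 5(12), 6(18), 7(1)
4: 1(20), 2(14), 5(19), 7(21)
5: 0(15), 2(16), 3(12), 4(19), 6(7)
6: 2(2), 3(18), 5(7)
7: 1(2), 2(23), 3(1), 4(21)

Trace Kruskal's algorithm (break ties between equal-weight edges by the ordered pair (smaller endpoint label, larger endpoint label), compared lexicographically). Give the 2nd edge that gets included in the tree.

1-7

Sort edges by weight, then run Kruskal:
3—7 (1): add — endpoints in different components.
1—7 (2): add — endpoints in different components.
2—6 (2): add — endpoints in different components.
0—2 (5): add — endpoints in different components.
1—3 (7): skip — 1 and 3 already connected.
5—6 (7): add — endpoints in different components.
3—5 (12): add — endpoints in different components.
2—4 (14): add — endpoints in different components.
The 2nd edge added is 1—7.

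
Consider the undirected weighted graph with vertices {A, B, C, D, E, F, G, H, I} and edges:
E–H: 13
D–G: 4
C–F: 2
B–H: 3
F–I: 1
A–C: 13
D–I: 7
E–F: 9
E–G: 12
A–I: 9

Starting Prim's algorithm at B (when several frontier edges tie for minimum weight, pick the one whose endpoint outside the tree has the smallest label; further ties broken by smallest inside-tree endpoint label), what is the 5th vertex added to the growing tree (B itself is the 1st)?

I

Prim, starting at B.
Step 1: cheapest edge leaving the tree is B–H (3); add H.
Step 2: cheapest edge leaving the tree is E–H (13); add E.
Step 3: cheapest edge leaving the tree is E–F (9); add F.
Step 4: cheapest edge leaving the tree is F–I (1); add I.
Step 5: cheapest edge leaving the tree is C–F (2); add C.
Step 6: cheapest edge leaving the tree is D–I (7); add D.
Step 7: cheapest edge leaving the tree is D–G (4); add G.
Step 8: cheapest edge leaving the tree is A–I (9); add A.
Vertex order: B, H, E, F, I, C, D, G, A. The 5th vertex is I.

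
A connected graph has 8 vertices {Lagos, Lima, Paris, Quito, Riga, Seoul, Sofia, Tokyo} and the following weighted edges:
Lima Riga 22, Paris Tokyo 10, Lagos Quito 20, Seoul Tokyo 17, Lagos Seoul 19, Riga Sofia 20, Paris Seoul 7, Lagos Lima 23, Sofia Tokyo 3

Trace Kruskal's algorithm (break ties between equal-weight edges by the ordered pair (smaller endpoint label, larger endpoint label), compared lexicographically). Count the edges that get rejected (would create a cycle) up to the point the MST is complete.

Kruskal: consider edges lightest-first.
Sofia Tokyo (3): add — endpoints in different components.
Paris Seoul (7): add — endpoints in different components.
Paris Tokyo (10): add — endpoints in different components.
Seoul Tokyo (17): skip — Seoul and Tokyo already connected.
Lagos Seoul (19): add — endpoints in different components.
Lagos Quito (20): add — endpoints in different components.
Riga Sofia (20): add — endpoints in different components.
Lima Riga (22): add — endpoints in different components.
Edges rejected before the tree was complete: 1.

1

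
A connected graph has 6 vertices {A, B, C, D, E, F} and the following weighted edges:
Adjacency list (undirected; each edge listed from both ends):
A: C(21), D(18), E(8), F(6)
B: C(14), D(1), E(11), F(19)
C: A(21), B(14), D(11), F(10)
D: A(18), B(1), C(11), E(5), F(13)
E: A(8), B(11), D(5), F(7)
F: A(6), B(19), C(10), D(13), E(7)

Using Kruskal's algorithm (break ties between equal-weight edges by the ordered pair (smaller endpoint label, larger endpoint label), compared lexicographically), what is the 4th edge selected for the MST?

E-F

Kruskal: consider edges lightest-first.
B-D (1): add — endpoints in different components.
D-E (5): add — endpoints in different components.
A-F (6): add — endpoints in different components.
E-F (7): add — endpoints in different components.
A-E (8): skip — A and E already connected.
C-F (10): add — endpoints in different components.
The 4th edge added is E-F.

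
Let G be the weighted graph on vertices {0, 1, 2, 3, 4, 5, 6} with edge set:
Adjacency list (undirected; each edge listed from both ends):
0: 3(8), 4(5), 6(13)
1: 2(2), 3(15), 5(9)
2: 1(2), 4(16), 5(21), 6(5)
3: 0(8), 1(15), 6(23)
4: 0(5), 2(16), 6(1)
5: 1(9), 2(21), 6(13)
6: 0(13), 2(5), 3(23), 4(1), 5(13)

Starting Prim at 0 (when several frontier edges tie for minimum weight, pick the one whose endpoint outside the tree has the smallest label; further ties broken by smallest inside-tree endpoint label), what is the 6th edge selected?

1-5

Prim, starting at 0.
Step 1: cheapest edge leaving the tree is 0–4 (5); add 4.
Step 2: cheapest edge leaving the tree is 4–6 (1); add 6.
Step 3: cheapest edge leaving the tree is 2–6 (5); add 2.
Step 4: cheapest edge leaving the tree is 1–2 (2); add 1.
Step 5: cheapest edge leaving the tree is 0–3 (8); add 3.
Step 6: cheapest edge leaving the tree is 1–5 (9); add 5.
The 6th edge added is 1–5.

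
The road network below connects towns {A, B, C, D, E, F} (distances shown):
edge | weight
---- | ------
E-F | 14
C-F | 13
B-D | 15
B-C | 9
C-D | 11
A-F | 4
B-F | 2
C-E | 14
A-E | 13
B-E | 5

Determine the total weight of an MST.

31

Kruskal's algorithm — process edges by increasing weight (ties by edge label):
B-F (2): add — endpoints in different components.
A-F (4): add — endpoints in different components.
B-E (5): add — endpoints in different components.
B-C (9): add — endpoints in different components.
C-D (11): add — endpoints in different components.
MST edges: B-F, A-F, B-E, B-C, C-D; total weight 2+4+5+9+11 = 31.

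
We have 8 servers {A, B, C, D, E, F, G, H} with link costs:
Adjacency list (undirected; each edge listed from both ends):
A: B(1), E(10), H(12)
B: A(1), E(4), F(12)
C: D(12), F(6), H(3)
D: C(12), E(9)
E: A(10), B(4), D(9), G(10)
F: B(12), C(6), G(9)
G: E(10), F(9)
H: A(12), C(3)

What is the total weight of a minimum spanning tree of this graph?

42

Sort edges by weight, then run Kruskal:
A—B (1): add — endpoints in different components.
C—H (3): add — endpoints in different components.
B—E (4): add — endpoints in different components.
C—F (6): add — endpoints in different components.
D—E (9): add — endpoints in different components.
F—G (9): add — endpoints in different components.
A—E (10): skip — A and E already connected.
E—G (10): add — endpoints in different components.
MST edges: A—B, C—H, B—E, C—F, D—E, F—G, E—G; total weight 1+3+4+6+9+9+10 = 42.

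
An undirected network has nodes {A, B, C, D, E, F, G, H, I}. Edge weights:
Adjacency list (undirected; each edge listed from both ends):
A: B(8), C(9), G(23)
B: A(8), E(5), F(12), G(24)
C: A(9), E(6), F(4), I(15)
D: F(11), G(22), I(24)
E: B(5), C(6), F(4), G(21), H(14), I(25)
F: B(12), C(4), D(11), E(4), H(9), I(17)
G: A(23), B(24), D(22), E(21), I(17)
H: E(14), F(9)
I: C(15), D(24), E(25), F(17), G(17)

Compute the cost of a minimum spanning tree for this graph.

73

Kruskal's algorithm — process edges by increasing weight (ties by edge label):
C–F (4): add — endpoints in different components.
E–F (4): add — endpoints in different components.
B–E (5): add — endpoints in different components.
C–E (6): skip — C and E already connected.
A–B (8): add — endpoints in different components.
A–C (9): skip — A and C already connected.
F–H (9): add — endpoints in different components.
D–F (11): add — endpoints in different components.
B–F (12): skip — B and F already connected.
E–H (14): skip — E and H already connected.
C–I (15): add — endpoints in different components.
F–I (17): skip — F and I already connected.
G–I (17): add — endpoints in different components.
MST edges: C–F, E–F, B–E, A–B, F–H, D–F, C–I, G–I; total weight 4+4+5+8+9+11+15+17 = 73.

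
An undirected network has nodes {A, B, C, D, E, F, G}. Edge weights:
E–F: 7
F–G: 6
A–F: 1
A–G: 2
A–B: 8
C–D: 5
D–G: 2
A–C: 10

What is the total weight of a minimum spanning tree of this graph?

Prim's algorithm from F:
Step 1: cheapest edge leaving the tree is A–F (1); add A.
Step 2: cheapest edge leaving the tree is A–G (2); add G.
Step 3: cheapest edge leaving the tree is D–G (2); add D.
Step 4: cheapest edge leaving the tree is C–D (5); add C.
Step 5: cheapest edge leaving the tree is E–F (7); add E.
Step 6: cheapest edge leaving the tree is A–B (8); add B.
MST edges: A–F, A–G, D–G, C–D, E–F, A–B; total weight 1+2+2+5+7+8 = 25.

25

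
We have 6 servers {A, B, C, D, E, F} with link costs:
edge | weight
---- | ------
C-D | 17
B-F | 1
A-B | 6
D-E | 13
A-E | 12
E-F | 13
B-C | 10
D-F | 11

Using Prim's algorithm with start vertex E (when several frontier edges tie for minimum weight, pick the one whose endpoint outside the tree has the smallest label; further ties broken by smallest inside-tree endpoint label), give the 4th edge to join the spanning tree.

Prim's algorithm from E:
Step 1: cheapest edge leaving the tree is A-E (12); add A.
Step 2: cheapest edge leaving the tree is A-B (6); add B.
Step 3: cheapest edge leaving the tree is B-F (1); add F.
Step 4: cheapest edge leaving the tree is B-C (10); add C.
Step 5: cheapest edge leaving the tree is D-F (11); add D.
The 4th edge added is B-C.

B-C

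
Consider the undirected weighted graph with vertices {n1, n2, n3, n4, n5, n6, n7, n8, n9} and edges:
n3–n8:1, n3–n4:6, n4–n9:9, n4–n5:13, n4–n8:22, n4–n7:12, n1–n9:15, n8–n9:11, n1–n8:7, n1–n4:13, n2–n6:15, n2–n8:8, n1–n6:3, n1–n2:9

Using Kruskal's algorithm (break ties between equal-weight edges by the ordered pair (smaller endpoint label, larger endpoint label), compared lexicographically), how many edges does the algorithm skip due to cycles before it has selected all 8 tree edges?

Kruskal's algorithm — process edges by increasing weight (ties by edge label):
n3–n8 (1): add — endpoints in different components.
n1–n6 (3): add — endpoints in different components.
n3–n4 (6): add — endpoints in different components.
n1–n8 (7): add — endpoints in different components.
n2–n8 (8): add — endpoints in different components.
n1–n2 (9): skip — n2 and n1 already connected.
n4–n9 (9): add — endpoints in different components.
n8–n9 (11): skip — n9 and n8 already connected.
n4–n7 (12): add — endpoints in different components.
n1–n4 (13): skip — n1 and n4 already connected.
n4–n5 (13): add — endpoints in different components.
Edges rejected before the tree was complete: 3.

3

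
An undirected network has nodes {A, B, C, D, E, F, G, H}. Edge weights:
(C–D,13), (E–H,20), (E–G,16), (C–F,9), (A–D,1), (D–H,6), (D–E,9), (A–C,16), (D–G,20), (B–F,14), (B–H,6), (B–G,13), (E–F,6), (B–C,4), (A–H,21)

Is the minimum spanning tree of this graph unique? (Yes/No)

No

Kruskal's algorithm — process edges by increasing weight (ties by edge label):
A–D (1): add — endpoints in different components.
B–C (4): add — endpoints in different components.
B–H (6): add — endpoints in different components.
D–H (6): add — endpoints in different components.
E–F (6): add — endpoints in different components.
C–F (9): add — endpoints in different components.
D–E (9): skip — D and E already connected.
B–G (13): add — endpoints in different components.
Non-tree edge D–E has weight 9, equal to the heaviest edge on its tree cycle — swapping gives another MST of the same weight. Not unique.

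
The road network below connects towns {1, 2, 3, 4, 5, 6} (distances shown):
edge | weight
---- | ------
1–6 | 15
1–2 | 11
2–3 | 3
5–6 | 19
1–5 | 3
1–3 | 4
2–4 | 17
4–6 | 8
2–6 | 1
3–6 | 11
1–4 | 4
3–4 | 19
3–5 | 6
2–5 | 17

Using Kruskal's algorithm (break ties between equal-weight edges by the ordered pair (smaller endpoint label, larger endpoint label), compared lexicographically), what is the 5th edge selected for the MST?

Kruskal's algorithm — process edges by increasing weight (ties by edge label):
2–6 (1): add. Components now {1} {2,6} {3} {4} {5}
1–5 (3): add. Components now {1,5} {2,6} {3} {4}
2–3 (3): add. Components now {1,5} {2,3,6} {4}
1–3 (4): add. Components now {1,2,3,5,6} {4}
1–4 (4): add. Components now {1,2,3,4,5,6}
The 5th edge added is 1–4.

1-4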